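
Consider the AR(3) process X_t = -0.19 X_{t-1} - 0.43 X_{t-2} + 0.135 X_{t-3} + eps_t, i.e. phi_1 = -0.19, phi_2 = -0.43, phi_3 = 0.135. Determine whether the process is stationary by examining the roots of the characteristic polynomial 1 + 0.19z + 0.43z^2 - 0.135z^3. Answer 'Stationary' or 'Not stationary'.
\text{Stationary}

The AR(p) characteristic polynomial is P(z) = 1 + 0.19z + 0.43z^2 - 0.135z^3.
Stationarity requires all roots to lie outside the unit circle, i.e. |z| > 1 for every root.
Degree 3: look for a simple real root z0 first, then factor out (1 - z/z0) and solve the remaining quadratic.
Testing z0 = 4: P(4) = 1 + (0.19)(4) + (0.43)(4)^2 + (-0.135)(4)^3
  = 1 + (0.76) + (6.88) + (-8.64) = 0.  So z_0 = 4 is a root, |z_0| = 4.
Divide out the factor (1 - 0.25 z) = (1 - z/z0) (since 1/z0 = 0.25):
  P(z) = (1 - 0.25 z)(1 + (0.44) z + (0.54) z^2)
  [check: z-coef 0.44 - (0.25) = 0.19; z^2-coef 0.54 - (0.25)(0.44) = 0.43; z^3-coef -(0.25)(0.54) = -0.135.]
Remaining roots from the quadratic factor 1 + (0.44) z + (0.54) z^2:
  Set 1 + (0.44) z + (0.54) z^2 = 0, i.e. a z^2 + b z + c = 0 with a = 0.54, b = 0.44, c = 1.
  Discriminant D = b^2 - 4ac = (0.44)^2 - 4*(0.54)*1 = 0.1936 - (2.16) = -1.9664.
  D < 0, so the roots are the complex-conjugate pair z = (-b +/- i sqrt(-D)) / (2a) = -0.4074 +/- 1.2984i.
  For a conjugate pair |z|^2 = z * conj(z) = (product of roots) = c/a = 1/(0.54) = 1.851852, so |z| = sqrt(1.851852) = 1.3608 for both roots.
Moduli of all roots: 4.0000, 1.3608, 1.3608.
All moduli strictly greater than 1? Yes.
Verdict: Stationary.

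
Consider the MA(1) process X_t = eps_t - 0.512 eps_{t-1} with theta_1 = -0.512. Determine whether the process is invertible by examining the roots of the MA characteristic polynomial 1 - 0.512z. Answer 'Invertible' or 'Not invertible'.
\text{Invertible}

The MA(q) characteristic polynomial is P(z) = 1 - 0.512z.
Invertibility requires all roots to lie outside the unit circle, i.e. |z| > 1 for every root.
This is linear in z: 1 + (-0.512) z = 0  =>  z = -1/(-0.512) = 1.953125,  |z| = 1.953125.
Moduli of all roots: 1.9531.
All moduli strictly greater than 1? Yes.
Verdict: Invertible.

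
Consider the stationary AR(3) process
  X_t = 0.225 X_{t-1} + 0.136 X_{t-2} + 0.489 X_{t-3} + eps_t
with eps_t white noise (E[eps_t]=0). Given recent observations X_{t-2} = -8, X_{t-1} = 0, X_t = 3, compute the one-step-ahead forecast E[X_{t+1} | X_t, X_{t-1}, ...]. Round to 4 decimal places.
E[X_{t+1} \mid \mathcal F_t] = -3.2370

For an AR(p) model X_t = c + sum_i phi_i X_{t-i} + eps_t, the
one-step-ahead conditional mean is
  E[X_{t+1} | X_t, ...] = c + sum_i phi_i X_{t+1-i}.
Substitute known values:
  E[X_{t+1} | ...] = (0.225) * (3) + (0.136) * (0) + (0.489) * (-8)
                   = -3.2370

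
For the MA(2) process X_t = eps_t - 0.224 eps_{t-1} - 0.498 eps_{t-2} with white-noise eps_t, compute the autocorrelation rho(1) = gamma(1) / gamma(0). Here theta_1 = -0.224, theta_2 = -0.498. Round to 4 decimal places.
\rho(1) = -0.0866

For an MA(q) process with theta_0 = 1, the autocovariance is
  gamma(k) = sigma^2 * sum_{i=0..q-k} theta_i * theta_{i+k},
and rho(k) = gamma(k) / gamma(0). Sigma^2 cancels.
  numerator   = (1)*(-0.224) + (-0.224)*(-0.498) = -0.112448.
  denominator = (1)^2 + (-0.224)^2 + (-0.498)^2 = 1.29818.
  rho(1) = -0.112448 / 1.29818 = -0.0866.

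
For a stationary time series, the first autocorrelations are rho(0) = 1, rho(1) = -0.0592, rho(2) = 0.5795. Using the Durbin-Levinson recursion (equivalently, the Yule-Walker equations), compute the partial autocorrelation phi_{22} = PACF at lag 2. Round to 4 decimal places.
\phi_{22} = 0.5780

The PACF at lag k is phi_{kk}, the last component of the solution
to the Yule-Walker system G_k phi = r_k where
  (G_k)_{ij} = rho(|i - j|), (r_k)_i = rho(i), i,j = 1..k.
Equivalently, Durbin-Levinson gives phi_{kk} iteratively:
  phi_{11} = rho(1)
  phi_{kk} = [rho(k) - sum_{j=1..k-1} phi_{k-1,j} rho(k-j)]
            / [1 - sum_{j=1..k-1} phi_{k-1,j} rho(j)],
  phi_{k,j} = phi_{k-1,j} - phi_{kk} phi_{k-1,k-j},  j = 1..k-1.
Step k = 1:
  phi_11 = rho(1) = -0.0592.
Step k = 2:
  phi_22 = [rho(2) - phi_11 rho(1)] / [1 - phi_11 rho(1)] = [0.5795 - (-0.0592)(-0.0592)] / [1 - (-0.0592)(-0.0592)]
         = 0.57599536 / 0.99649536 = 0.578.
Therefore phi_{22} = 0.5780.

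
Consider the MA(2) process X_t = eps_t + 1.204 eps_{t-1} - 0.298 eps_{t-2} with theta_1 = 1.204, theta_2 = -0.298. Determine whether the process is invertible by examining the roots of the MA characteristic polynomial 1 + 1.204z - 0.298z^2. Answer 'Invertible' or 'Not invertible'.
\text{Not invertible}

The MA(q) characteristic polynomial is P(z) = 1 + 1.204z - 0.298z^2.
Invertibility requires all roots to lie outside the unit circle, i.e. |z| > 1 for every root.
Set 1 + (1.204) z + (-0.298) z^2 = 0, i.e. a z^2 + b z + c = 0 with a = -0.298, b = 1.204, c = 1.
Discriminant D = b^2 - 4ac = (1.204)^2 - 4*(-0.298)*1 = 1.449616 - (-1.192) = 2.641616.
D >= 0, so the roots are real: z = (-b +/- sqrt(D)) / (2a) = (-1.204 +/- 1.625305) / (-0.596).
  z_1 = (-1.204 + 1.625305) / (-0.596) = -0.7069,   |z_1| = 0.7069.
  z_2 = (-1.204 - 1.625305) / (-0.596) = 4.7472,   |z_2| = 4.7472.
Moduli of all roots: 0.7069, 4.7472.
All moduli strictly greater than 1? No.
Verdict: Not invertible.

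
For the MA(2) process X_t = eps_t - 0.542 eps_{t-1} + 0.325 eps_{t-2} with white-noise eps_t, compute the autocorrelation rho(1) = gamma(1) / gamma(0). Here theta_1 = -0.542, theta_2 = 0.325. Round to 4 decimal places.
\rho(1) = -0.5132

For an MA(q) process with theta_0 = 1, the autocovariance is
  gamma(k) = sigma^2 * sum_{i=0..q-k} theta_i * theta_{i+k},
and rho(k) = gamma(k) / gamma(0). Sigma^2 cancels.
  numerator   = (1)*(-0.542) + (-0.542)*(0.325) = -0.71815.
  denominator = (1)^2 + (-0.542)^2 + (0.325)^2 = 1.399389.
  rho(1) = -0.71815 / 1.399389 = -0.5132.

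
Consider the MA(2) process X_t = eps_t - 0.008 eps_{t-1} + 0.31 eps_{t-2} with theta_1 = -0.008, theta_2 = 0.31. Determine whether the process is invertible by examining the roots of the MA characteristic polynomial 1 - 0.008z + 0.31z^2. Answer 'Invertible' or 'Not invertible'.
\text{Invertible}

The MA(q) characteristic polynomial is P(z) = 1 - 0.008z + 0.31z^2.
Invertibility requires all roots to lie outside the unit circle, i.e. |z| > 1 for every root.
Set 1 + (-0.008) z + (0.31) z^2 = 0, i.e. a z^2 + b z + c = 0 with a = 0.31, b = -0.008, c = 1.
Discriminant D = b^2 - 4ac = (-0.008)^2 - 4*(0.31)*1 = 0.000064 - (1.24) = -1.239936.
D < 0, so the roots are the complex-conjugate pair z = (-b +/- i sqrt(-D)) / (2a) = 0.0129 +/- 1.796i.
For a conjugate pair |z|^2 = z * conj(z) = (product of roots) = c/a = 1/(0.31) = 3.225806, so |z| = sqrt(3.225806) = 1.7961 for both roots.
Moduli of all roots: 1.7961, 1.7961.
All moduli strictly greater than 1? Yes.
Verdict: Invertible.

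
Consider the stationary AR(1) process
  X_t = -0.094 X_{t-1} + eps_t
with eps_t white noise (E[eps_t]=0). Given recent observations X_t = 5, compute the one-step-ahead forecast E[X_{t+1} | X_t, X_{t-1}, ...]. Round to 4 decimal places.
E[X_{t+1} \mid \mathcal F_t] = -0.4700

For an AR(p) model X_t = c + sum_i phi_i X_{t-i} + eps_t, the
one-step-ahead conditional mean is
  E[X_{t+1} | X_t, ...] = c + sum_i phi_i X_{t+1-i}.
Substitute known values:
  E[X_{t+1} | ...] = (-0.094) * (5)
                   = -0.4700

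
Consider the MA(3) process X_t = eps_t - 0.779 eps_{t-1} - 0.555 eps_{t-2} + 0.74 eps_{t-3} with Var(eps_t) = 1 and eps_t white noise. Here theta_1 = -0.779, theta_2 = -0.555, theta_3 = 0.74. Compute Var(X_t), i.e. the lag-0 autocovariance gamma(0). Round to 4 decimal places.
\gamma(0) = 2.4625

For an MA(q) process X_t = eps_t + sum_i theta_i eps_{t-i} with
Var(eps_t) = sigma^2, the variance is
  gamma(0) = sigma^2 * (1 + sum_i theta_i^2).
  sum_i theta_i^2 = (-0.779)^2 + (-0.555)^2 + (0.74)^2 = 0.606841 + 0.308025 + 0.5476 = 1.462466.
  gamma(0) = 1 * (1 + 1.462466) = 1 * 2.462466 = 2.462466, which rounds to 2.4625.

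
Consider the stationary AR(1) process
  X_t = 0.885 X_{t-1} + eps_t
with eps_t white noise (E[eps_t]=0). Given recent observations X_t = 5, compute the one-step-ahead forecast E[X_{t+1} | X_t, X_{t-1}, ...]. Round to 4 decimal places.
E[X_{t+1} \mid \mathcal F_t] = 4.4250

For an AR(p) model X_t = c + sum_i phi_i X_{t-i} + eps_t, the
one-step-ahead conditional mean is
  E[X_{t+1} | X_t, ...] = c + sum_i phi_i X_{t+1-i}.
Substitute known values:
  E[X_{t+1} | ...] = (0.885) * (5)
                   = 4.4250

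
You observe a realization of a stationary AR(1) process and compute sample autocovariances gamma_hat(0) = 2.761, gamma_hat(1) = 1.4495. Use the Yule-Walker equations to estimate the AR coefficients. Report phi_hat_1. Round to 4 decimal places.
\hat\phi_{1} = 0.5250

The Yule-Walker equations for an AR(p) process read, in matrix form,
  Gamma_p phi = r_p,   with   (Gamma_p)_{ij} = gamma(|i - j|),
                       (r_p)_i = gamma(i),   i,j = 1..p.
Substitute the sample gammas (Toeplitz matrix and right-hand side of size 1):
  Gamma_p = [[2.761]]
  r_p     = [1.4495]
With p = 1 this is the single equation gamma(0) phi_1 = gamma(1):
  phi_hat_1 = gamma(1) / gamma(0) = 1.4495 / 2.761 = 0.5250.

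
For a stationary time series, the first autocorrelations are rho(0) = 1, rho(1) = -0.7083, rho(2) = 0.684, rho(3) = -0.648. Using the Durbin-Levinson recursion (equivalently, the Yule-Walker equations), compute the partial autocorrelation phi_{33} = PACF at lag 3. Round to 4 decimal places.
\phi_{33} = -0.1891

The PACF at lag k is phi_{kk}, the last component of the solution
to the Yule-Walker system G_k phi = r_k where
  (G_k)_{ij} = rho(|i - j|), (r_k)_i = rho(i), i,j = 1..k.
Equivalently, Durbin-Levinson gives phi_{kk} iteratively:
  phi_{11} = rho(1)
  phi_{kk} = [rho(k) - sum_{j=1..k-1} phi_{k-1,j} rho(k-j)]
            / [1 - sum_{j=1..k-1} phi_{k-1,j} rho(j)],
  phi_{k,j} = phi_{k-1,j} - phi_{kk} phi_{k-1,k-j},  j = 1..k-1.
Step k = 1:
  phi_11 = rho(1) = -0.7083.
Step k = 2:
  phi_22 = [rho(2) - phi_11 rho(1)] / [1 - phi_11 rho(1)] = [0.684 - (-0.7083)(-0.7083)] / [1 - (-0.7083)(-0.7083)]
         = 0.18231111 / 0.49831111 = 0.365858.
  Update: phi_21 = phi_11 - phi_22 phi_11 = -0.7083 - (0.365858)(-0.7083) = -0.449163.
Step k = 3:
  phi_33 = [rho(3) - phi_21 rho(2) - phi_22 rho(1)] / [1 - phi_21 rho(1) - phi_22 rho(2)]
    numerator   = -0.648 - (-0.449163)(0.684) - (0.365858)(-0.7083) = -0.08163544
    denominator = 1 - (-0.449163)(-0.7083) - (0.365858)(0.684) = 0.43161113
  phi_33 = -0.08163544 / 0.43161113 = -0.1891.
Therefore phi_{33} = -0.1891.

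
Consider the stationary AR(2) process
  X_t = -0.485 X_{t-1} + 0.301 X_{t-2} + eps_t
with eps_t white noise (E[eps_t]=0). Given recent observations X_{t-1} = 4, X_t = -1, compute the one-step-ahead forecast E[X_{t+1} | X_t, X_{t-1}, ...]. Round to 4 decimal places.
E[X_{t+1} \mid \mathcal F_t] = 1.6890

For an AR(p) model X_t = c + sum_i phi_i X_{t-i} + eps_t, the
one-step-ahead conditional mean is
  E[X_{t+1} | X_t, ...] = c + sum_i phi_i X_{t+1-i}.
Substitute known values:
  E[X_{t+1} | ...] = (-0.485) * (-1) + (0.301) * (4)
                   = 1.6890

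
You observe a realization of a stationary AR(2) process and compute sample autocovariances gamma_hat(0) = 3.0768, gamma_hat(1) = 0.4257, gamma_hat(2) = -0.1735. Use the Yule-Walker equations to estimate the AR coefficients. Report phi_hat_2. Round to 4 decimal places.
\hat\phi_{2} = -0.0770

The Yule-Walker equations for an AR(p) process read, in matrix form,
  Gamma_p phi = r_p,   with   (Gamma_p)_{ij} = gamma(|i - j|),
                       (r_p)_i = gamma(i),   i,j = 1..p.
Substitute the sample gammas (Toeplitz matrix and right-hand side of size 2):
  Gamma_p = [[3.0768, 0.4257], [0.4257, 3.0768]]
  r_p     = [0.4257, -0.1735]
Written out:
  3.0768 phi_1 + 0.4257 phi_2 = 0.4257
  0.4257 phi_1 + 3.0768 phi_2 = -0.1735
Solve by Cramer's rule:
  det = gamma(0)^2 - gamma(1)^2 = (3.0768)^2 - (0.4257)^2 = 9.46669824 - 0.18122049 = 9.28547775
  phi_hat_1 = [gamma(1) gamma(0) - gamma(1) gamma(2)] / det = [(0.4257)(3.0768) - (0.4257)(-0.1735)] / 9.28547775 = 1.38365271 / 9.28547775 = 0.149
  phi_hat_2 = [gamma(0) gamma(2) - gamma(1)^2] / det = [(3.0768)(-0.1735) - (0.4257)^2] / 9.28547775 = -0.71504529 / 9.28547775 = -0.077
So phi_hat = [0.1490, -0.0770].
Therefore phi_hat_2 = -0.0770.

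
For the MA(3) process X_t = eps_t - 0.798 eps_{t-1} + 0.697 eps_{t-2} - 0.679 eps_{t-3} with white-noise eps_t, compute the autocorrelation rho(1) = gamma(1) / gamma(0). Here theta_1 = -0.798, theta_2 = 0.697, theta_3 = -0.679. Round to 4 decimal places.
\rho(1) = -0.7073

For an MA(q) process with theta_0 = 1, the autocovariance is
  gamma(k) = sigma^2 * sum_{i=0..q-k} theta_i * theta_{i+k},
and rho(k) = gamma(k) / gamma(0). Sigma^2 cancels.
  numerator   = (1)*(-0.798) + (-0.798)*(0.697) + (0.697)*(-0.679) = -1.827469.
  denominator = (1)^2 + (-0.798)^2 + (0.697)^2 + (-0.679)^2 = 2.583654.
  rho(1) = -1.827469 / 2.583654 = -0.7073.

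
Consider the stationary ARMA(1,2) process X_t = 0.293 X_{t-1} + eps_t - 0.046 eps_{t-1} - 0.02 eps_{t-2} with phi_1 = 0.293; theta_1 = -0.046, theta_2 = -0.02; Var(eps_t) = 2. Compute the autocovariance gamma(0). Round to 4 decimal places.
\gamma(0) = 2.1280

Multiply the model equation by X_{t-k} and take expectations. With theta_0 = psi_0 = 1 and psi_j the MA(infinity) weights, this gives
  gamma(k) - sum_i phi_i gamma(k-i) = c_k,
  c_k = sigma^2 * sum_{j=k..q} theta_j psi_{j-k}   (c_k = 0 for k > q),
using gamma(-m) = gamma(m).
psi-weights needed (psi_j = theta_j + sum_i phi_i psi_{j-i}):
  psi_1 = theta_1 + phi_1 = -0.046 + (0.293) = 0.247
  psi_2 = theta_2 + phi_1 psi_1 = -0.02 + (0.293)(0.247) = 0.052371
Right-hand sides:
  c_0 = sigma^2 (1 + theta_1 psi_1 + theta_2 psi_2) = 2 * (1 + (-0.046)(0.247) + (-0.02)(0.052371)) = 2 * 0.987591 = 1.975181
  c_1 = sigma^2 (theta_1 + theta_2 psi_1) = 2 * (-0.046 + (-0.02)(0.247)) = -0.10188
  c_2 = sigma^2 theta_2 = 2 * (-0.02) = -0.04
Equations for k = 0 and k = 1 (AR order 1):
  gamma(0) = phi_1 gamma(1) + c_0
  gamma(1) = phi_1 gamma(0) + c_1
Substituting the second into the first: gamma(0) (1 - phi_1^2) = c_0 + phi_1 c_1, so
  gamma(0) = (c_0 + phi_1 c_1) / (1 - phi_1^2) = (1.975181 + (0.293)(-0.10188)) / (1 - (0.293)^2) = 1.94533 / 0.914151 = 2.128019.
Therefore gamma(0) = 2.1280 (to 4 decimal places).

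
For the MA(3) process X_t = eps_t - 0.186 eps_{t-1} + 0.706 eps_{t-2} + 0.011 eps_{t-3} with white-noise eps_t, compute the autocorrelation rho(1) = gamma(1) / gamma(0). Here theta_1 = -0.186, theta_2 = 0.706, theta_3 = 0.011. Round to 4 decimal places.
\rho(1) = -0.2019

For an MA(q) process with theta_0 = 1, the autocovariance is
  gamma(k) = sigma^2 * sum_{i=0..q-k} theta_i * theta_{i+k},
and rho(k) = gamma(k) / gamma(0). Sigma^2 cancels.
  numerator   = (1)*(-0.186) + (-0.186)*(0.706) + (0.706)*(0.011) = -0.30955.
  denominator = (1)^2 + (-0.186)^2 + (0.706)^2 + (0.011)^2 = 1.533153.
  rho(1) = -0.30955 / 1.533153 = -0.2019.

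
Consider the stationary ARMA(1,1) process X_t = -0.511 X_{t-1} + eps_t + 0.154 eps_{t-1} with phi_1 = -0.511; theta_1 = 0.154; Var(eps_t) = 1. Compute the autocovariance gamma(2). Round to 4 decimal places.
\gamma(2) = 0.2275

Multiply the model equation by X_{t-k} and take expectations. With theta_0 = psi_0 = 1 and psi_j the MA(infinity) weights, this gives
  gamma(k) - sum_i phi_i gamma(k-i) = c_k,
  c_k = sigma^2 * sum_{j=k..q} theta_j psi_{j-k}   (c_k = 0 for k > q),
using gamma(-m) = gamma(m).
psi-weights needed (psi_j = theta_j + sum_i phi_i psi_{j-i}):
  psi_1 = theta_1 + phi_1 = 0.154 + (-0.511) = -0.357
Right-hand sides:
  c_0 = sigma^2 (1 + theta_1 psi_1) = 1 * (1 + (0.154)(-0.357)) = 1 * 0.945022 = 0.945022
  c_1 = sigma^2 theta_1 = 1 * (0.154) = 0.154
  c_2 = 0
Equations for k = 0 and k = 1 (AR order 1):
  gamma(0) = phi_1 gamma(1) + c_0
  gamma(1) = phi_1 gamma(0) + c_1
Substituting the second into the first: gamma(0) (1 - phi_1^2) = c_0 + phi_1 c_1, so
  gamma(0) = (c_0 + phi_1 c_1) / (1 - phi_1^2) = (0.945022 + (-0.511)(0.154)) / (1 - (-0.511)^2) = 0.866328 / 0.738879 = 1.17249.
  gamma(1) = phi_1 gamma(0) + c_1 = (-0.511)(1.17249) + (0.154) = -0.445142.
For k = 2 (> q): gamma(2) = phi_1 gamma(1) = (-0.511)(-0.445142) = 0.227468.
Therefore gamma(2) = 0.2275 (to 4 decimal places).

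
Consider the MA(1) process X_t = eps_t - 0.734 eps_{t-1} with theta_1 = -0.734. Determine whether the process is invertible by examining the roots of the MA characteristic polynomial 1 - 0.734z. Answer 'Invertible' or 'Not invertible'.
\text{Invertible}

The MA(q) characteristic polynomial is P(z) = 1 - 0.734z.
Invertibility requires all roots to lie outside the unit circle, i.e. |z| > 1 for every root.
This is linear in z: 1 + (-0.734) z = 0  =>  z = -1/(-0.734) = 1.362398,  |z| = 1.362398.
Moduli of all roots: 1.3624.
All moduli strictly greater than 1? Yes.
Verdict: Invertible.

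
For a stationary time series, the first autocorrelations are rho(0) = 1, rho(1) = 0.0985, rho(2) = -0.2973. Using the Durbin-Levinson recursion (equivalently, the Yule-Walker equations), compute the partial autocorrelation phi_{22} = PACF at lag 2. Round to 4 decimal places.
\phi_{22} = -0.3100

The PACF at lag k is phi_{kk}, the last component of the solution
to the Yule-Walker system G_k phi = r_k where
  (G_k)_{ij} = rho(|i - j|), (r_k)_i = rho(i), i,j = 1..k.
Equivalently, Durbin-Levinson gives phi_{kk} iteratively:
  phi_{11} = rho(1)
  phi_{kk} = [rho(k) - sum_{j=1..k-1} phi_{k-1,j} rho(k-j)]
            / [1 - sum_{j=1..k-1} phi_{k-1,j} rho(j)],
  phi_{k,j} = phi_{k-1,j} - phi_{kk} phi_{k-1,k-j},  j = 1..k-1.
Step k = 1:
  phi_11 = rho(1) = 0.0985.
Step k = 2:
  phi_22 = [rho(2) - phi_11 rho(1)] / [1 - phi_11 rho(1)] = [-0.2973 - (0.0985)(0.0985)] / [1 - (0.0985)(0.0985)]
         = -0.30700225 / 0.99029775 = -0.31.
Therefore phi_{22} = -0.3100.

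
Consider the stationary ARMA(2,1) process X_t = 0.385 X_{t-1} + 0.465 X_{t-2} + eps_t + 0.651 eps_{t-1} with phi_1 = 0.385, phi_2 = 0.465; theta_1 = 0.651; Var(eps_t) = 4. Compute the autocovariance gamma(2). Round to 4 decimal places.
\gamma(2) = 20.4171

Multiply the model equation by X_{t-k} and take expectations. With theta_0 = psi_0 = 1 and psi_j the MA(infinity) weights, this gives
  gamma(k) - sum_i phi_i gamma(k-i) = c_k,
  c_k = sigma^2 * sum_{j=k..q} theta_j psi_{j-k}   (c_k = 0 for k > q),
using gamma(-m) = gamma(m).
psi-weights needed (psi_j = theta_j + sum_i phi_i psi_{j-i}):
  psi_1 = theta_1 + phi_1 = 0.651 + (0.385) = 1.036
Right-hand sides:
  c_0 = sigma^2 (1 + theta_1 psi_1) = 4 * (1 + (0.651)(1.036)) = 4 * 1.674436 = 6.697744
  c_1 = sigma^2 theta_1 = 4 * (0.651) = 2.604
  c_2 = 0
Equations for k = 0, 1, 2 (AR order 2, c_2 = 0):
  (E0) gamma(0) = phi_1 gamma(1) + phi_2 gamma(2) + c_0
  (E1) gamma(1) = phi_1 gamma(0) + phi_2 gamma(1) + c_1
  (E2) gamma(2) = phi_1 gamma(1) + phi_2 gamma(0)
From (E1): gamma(1) = A gamma(0) + B with
  A = phi_1 / (1 - phi_2) = 0.385 / 0.535 = 0.719626,   B = c_1 / (1 - phi_2) = 2.604 / 0.535 = 4.86729.
Insert (E2) into (E0): gamma(0) (1 - phi_2^2) = phi_1 (1 + phi_2) gamma(1) + c_0.
  phi_1 (1 + phi_2) = (0.385)(1.465) = 0.564025,   1 - phi_2^2 = 0.783775.
Replace gamma(1) by A gamma(0) + B and collect gamma(0):
  gamma(0) [0.783775 - (0.564025)(0.719626)] = (0.564025)(4.86729) + 6.697744
  gamma(0) * 0.377888 = 9.443017
  gamma(0) = 9.443017 / 0.377888 = 24.988941.
  gamma(1) = A gamma(0) + B = (0.719626)(24.988941) + (4.86729) = 22.849985.
  gamma(2) = phi_1 gamma(1) + phi_2 gamma(0) = (0.385)(22.849985) + (0.465)(24.988941) = 20.417102.
Therefore gamma(2) = 20.4171 (to 4 decimal places).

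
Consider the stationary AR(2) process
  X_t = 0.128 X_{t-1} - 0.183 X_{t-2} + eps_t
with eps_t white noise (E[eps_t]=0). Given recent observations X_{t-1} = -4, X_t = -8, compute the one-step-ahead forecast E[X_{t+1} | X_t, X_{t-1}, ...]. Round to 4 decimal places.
E[X_{t+1} \mid \mathcal F_t] = -0.2920

For an AR(p) model X_t = c + sum_i phi_i X_{t-i} + eps_t, the
one-step-ahead conditional mean is
  E[X_{t+1} | X_t, ...] = c + sum_i phi_i X_{t+1-i}.
Substitute known values:
  E[X_{t+1} | ...] = (0.128) * (-8) + (-0.183) * (-4)
                   = -0.2920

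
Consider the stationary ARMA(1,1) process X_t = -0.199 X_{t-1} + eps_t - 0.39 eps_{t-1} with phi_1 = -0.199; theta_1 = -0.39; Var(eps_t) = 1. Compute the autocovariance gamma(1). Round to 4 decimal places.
\gamma(1) = -0.6609

Multiply the model equation by X_{t-k} and take expectations. With theta_0 = psi_0 = 1 and psi_j the MA(infinity) weights, this gives
  gamma(k) - sum_i phi_i gamma(k-i) = c_k,
  c_k = sigma^2 * sum_{j=k..q} theta_j psi_{j-k}   (c_k = 0 for k > q),
using gamma(-m) = gamma(m).
psi-weights needed (psi_j = theta_j + sum_i phi_i psi_{j-i}):
  psi_1 = theta_1 + phi_1 = -0.39 + (-0.199) = -0.589
Right-hand sides:
  c_0 = sigma^2 (1 + theta_1 psi_1) = 1 * (1 + (-0.39)(-0.589)) = 1 * 1.22971 = 1.22971
  c_1 = sigma^2 theta_1 = 1 * (-0.39) = -0.39
  c_2 = 0
Equations for k = 0 and k = 1 (AR order 1):
  gamma(0) = phi_1 gamma(1) + c_0
  gamma(1) = phi_1 gamma(0) + c_1
Substituting the second into the first: gamma(0) (1 - phi_1^2) = c_0 + phi_1 c_1, so
  gamma(0) = (c_0 + phi_1 c_1) / (1 - phi_1^2) = (1.22971 + (-0.199)(-0.39)) / (1 - (-0.199)^2) = 1.30732 / 0.960399 = 1.361226.
  gamma(1) = phi_1 gamma(0) + c_1 = (-0.199)(1.361226) + (-0.39) = -0.660884.
Therefore gamma(1) = -0.6609 (to 4 decimal places).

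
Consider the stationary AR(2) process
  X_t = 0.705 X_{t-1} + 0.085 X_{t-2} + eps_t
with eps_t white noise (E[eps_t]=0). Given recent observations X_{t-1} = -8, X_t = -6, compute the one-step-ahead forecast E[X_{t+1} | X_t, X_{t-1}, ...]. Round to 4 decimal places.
E[X_{t+1} \mid \mathcal F_t] = -4.9100

For an AR(p) model X_t = c + sum_i phi_i X_{t-i} + eps_t, the
one-step-ahead conditional mean is
  E[X_{t+1} | X_t, ...] = c + sum_i phi_i X_{t+1-i}.
Substitute known values:
  E[X_{t+1} | ...] = (0.705) * (-6) + (0.085) * (-8)
                   = -4.9100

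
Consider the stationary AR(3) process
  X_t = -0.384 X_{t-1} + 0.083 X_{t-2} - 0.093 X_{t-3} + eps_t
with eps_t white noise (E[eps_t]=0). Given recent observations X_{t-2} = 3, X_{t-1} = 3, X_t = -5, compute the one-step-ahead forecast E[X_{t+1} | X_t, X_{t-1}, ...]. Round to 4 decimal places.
E[X_{t+1} \mid \mathcal F_t] = 1.8900

For an AR(p) model X_t = c + sum_i phi_i X_{t-i} + eps_t, the
one-step-ahead conditional mean is
  E[X_{t+1} | X_t, ...] = c + sum_i phi_i X_{t+1-i}.
Substitute known values:
  E[X_{t+1} | ...] = (-0.384) * (-5) + (0.083) * (3) + (-0.093) * (3)
                   = 1.8900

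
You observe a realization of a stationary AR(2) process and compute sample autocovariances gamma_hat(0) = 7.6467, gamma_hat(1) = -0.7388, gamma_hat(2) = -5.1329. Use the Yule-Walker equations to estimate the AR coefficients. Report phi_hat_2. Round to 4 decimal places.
\hat\phi_{2} = -0.6870

The Yule-Walker equations for an AR(p) process read, in matrix form,
  Gamma_p phi = r_p,   with   (Gamma_p)_{ij} = gamma(|i - j|),
                       (r_p)_i = gamma(i),   i,j = 1..p.
Substitute the sample gammas (Toeplitz matrix and right-hand side of size 2):
  Gamma_p = [[7.6467, -0.7388], [-0.7388, 7.6467]]
  r_p     = [-0.7388, -5.1329]
Written out:
  7.6467 phi_1 - 0.7388 phi_2 = -0.7388
  -0.7388 phi_1 + 7.6467 phi_2 = -5.1329
Solve by Cramer's rule:
  det = gamma(0)^2 - gamma(1)^2 = (7.6467)^2 - (-0.7388)^2 = 58.47202089 - 0.54582544 = 57.92619545
  phi_hat_1 = [gamma(1) gamma(0) - gamma(1) gamma(2)] / det = [(-0.7388)(7.6467) - (-0.7388)(-5.1329)] / 57.92619545 = -9.44156848 / 57.92619545 = -0.163
  phi_hat_2 = [gamma(0) gamma(2) - gamma(1)^2] / det = [(7.6467)(-5.1329) - (-0.7388)^2] / 57.92619545 = -39.79557187 / 57.92619545 = -0.687
So phi_hat = [-0.1630, -0.6870].
Therefore phi_hat_2 = -0.6870.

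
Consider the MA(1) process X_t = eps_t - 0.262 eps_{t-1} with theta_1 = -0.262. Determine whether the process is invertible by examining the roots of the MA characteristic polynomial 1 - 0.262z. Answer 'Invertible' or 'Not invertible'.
\text{Invertible}

The MA(q) characteristic polynomial is P(z) = 1 - 0.262z.
Invertibility requires all roots to lie outside the unit circle, i.e. |z| > 1 for every root.
This is linear in z: 1 + (-0.262) z = 0  =>  z = -1/(-0.262) = 3.816794,  |z| = 3.816794.
Moduli of all roots: 3.8168.
All moduli strictly greater than 1? Yes.
Verdict: Invertible.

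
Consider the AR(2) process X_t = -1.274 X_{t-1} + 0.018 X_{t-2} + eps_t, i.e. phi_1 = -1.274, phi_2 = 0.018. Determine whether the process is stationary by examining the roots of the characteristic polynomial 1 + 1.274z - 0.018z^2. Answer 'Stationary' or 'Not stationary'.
\text{Not stationary}

The AR(p) characteristic polynomial is P(z) = 1 + 1.274z - 0.018z^2.
Stationarity requires all roots to lie outside the unit circle, i.e. |z| > 1 for every root.
Set 1 + (1.274) z + (-0.018) z^2 = 0, i.e. a z^2 + b z + c = 0 with a = -0.018, b = 1.274, c = 1.
Discriminant D = b^2 - 4ac = (1.274)^2 - 4*(-0.018)*1 = 1.623076 - (-0.072) = 1.695076.
D >= 0, so the roots are real: z = (-b +/- sqrt(D)) / (2a) = (-1.274 +/- 1.301951) / (-0.036).
  z_1 = (-1.274 + 1.301951) / (-0.036) = -0.7764,   |z_1| = 0.7764.
  z_2 = (-1.274 - 1.301951) / (-0.036) = 71.5542,   |z_2| = 71.5542.
Moduli of all roots: 0.7764, 71.5542.
All moduli strictly greater than 1? No.
Verdict: Not stationary.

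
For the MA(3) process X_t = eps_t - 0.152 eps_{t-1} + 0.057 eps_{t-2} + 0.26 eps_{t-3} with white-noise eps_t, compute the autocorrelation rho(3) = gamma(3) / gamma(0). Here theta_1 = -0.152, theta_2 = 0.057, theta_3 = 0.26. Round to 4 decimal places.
\rho(3) = 0.2377

For an MA(q) process with theta_0 = 1, the autocovariance is
  gamma(k) = sigma^2 * sum_{i=0..q-k} theta_i * theta_{i+k},
and rho(k) = gamma(k) / gamma(0). Sigma^2 cancels.
  numerator   = (1)*(0.26) = 0.26.
  denominator = (1)^2 + (-0.152)^2 + (0.057)^2 + (0.26)^2 = 1.093953.
  rho(3) = 0.26 / 1.093953 = 0.2377.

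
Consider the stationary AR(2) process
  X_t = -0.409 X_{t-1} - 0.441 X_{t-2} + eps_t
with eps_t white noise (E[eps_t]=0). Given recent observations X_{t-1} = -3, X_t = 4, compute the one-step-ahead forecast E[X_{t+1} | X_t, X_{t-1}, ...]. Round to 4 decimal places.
E[X_{t+1} \mid \mathcal F_t] = -0.3130

For an AR(p) model X_t = c + sum_i phi_i X_{t-i} + eps_t, the
one-step-ahead conditional mean is
  E[X_{t+1} | X_t, ...] = c + sum_i phi_i X_{t+1-i}.
Substitute known values:
  E[X_{t+1} | ...] = (-0.409) * (4) + (-0.441) * (-3)
                   = -0.3130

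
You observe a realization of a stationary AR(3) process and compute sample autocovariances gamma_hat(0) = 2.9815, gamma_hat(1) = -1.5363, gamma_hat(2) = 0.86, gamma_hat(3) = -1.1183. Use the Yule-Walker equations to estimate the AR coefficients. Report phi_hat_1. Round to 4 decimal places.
\hat\phi_{1} = -0.4900

The Yule-Walker equations for an AR(p) process read, in matrix form,
  Gamma_p phi = r_p,   with   (Gamma_p)_{ij} = gamma(|i - j|),
                       (r_p)_i = gamma(i),   i,j = 1..p.
Substitute the sample gammas (Toeplitz matrix and right-hand side of size 3):
  Gamma_p = [[2.9815, -1.5363, 0.86], [-1.5363, 2.9815, -1.5363], [0.86, -1.5363, 2.9815]]
  r_p     = [-1.5363, 0.86, -1.1183]
Written out (R1..R3):
  (R1) 2.9815 phi_1 - 1.5363 phi_2 + 0.86 phi_3 = -1.5363
  (R2) -1.5363 phi_1 + 2.9815 phi_2 - 1.5363 phi_3 = 0.86
  (R3) 0.86 phi_1 - 1.5363 phi_2 + 2.9815 phi_3 = -1.1183
Gaussian elimination:
  R2 <- R2 - (-1.5363/2.9815) R1 = R2 - (-0.515278) R1:  2.189879 phi_2 - 1.093161 phi_3 = 0.068379
  R3 <- R3 - (0.86/2.9815) R1 = R3 - (0.288445) R1:  -1.093161 phi_2 + 2.733437 phi_3 = -0.675161
  R3 <- R3 - (-1.093161/2.189879) R2 = R3 - (-0.499188) R2:  2.187744 phi_3 = -0.641027
Back-substitution:
  phi_hat_3 = -0.641027 / 2.187744 = -0.293008
  phi_hat_2 = (0.068379 - (-1.093161)(-0.293008)) / 2.189879 = -0.115041
  phi_hat_1 = (-1.5363 - (-1.5363)(-0.115041) - (0.86)(-0.293008)) / 2.9815 = -0.490039
So phi_hat = [-0.4900, -0.1150, -0.2930].
Therefore phi_hat_1 = -0.4900.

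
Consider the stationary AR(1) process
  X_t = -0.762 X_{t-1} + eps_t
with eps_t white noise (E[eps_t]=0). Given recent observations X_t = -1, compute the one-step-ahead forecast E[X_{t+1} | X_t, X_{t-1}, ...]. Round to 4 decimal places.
E[X_{t+1} \mid \mathcal F_t] = 0.7620

For an AR(p) model X_t = c + sum_i phi_i X_{t-i} + eps_t, the
one-step-ahead conditional mean is
  E[X_{t+1} | X_t, ...] = c + sum_i phi_i X_{t+1-i}.
Substitute known values:
  E[X_{t+1} | ...] = (-0.762) * (-1)
                   = 0.7620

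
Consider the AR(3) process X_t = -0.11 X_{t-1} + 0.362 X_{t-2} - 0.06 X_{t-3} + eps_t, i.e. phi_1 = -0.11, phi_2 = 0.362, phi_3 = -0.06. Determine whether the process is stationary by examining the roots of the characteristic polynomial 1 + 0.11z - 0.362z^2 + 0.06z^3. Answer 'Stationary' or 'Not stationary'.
\text{Stationary}

The AR(p) characteristic polynomial is P(z) = 1 + 0.11z - 0.362z^2 + 0.06z^3.
Stationarity requires all roots to lie outside the unit circle, i.e. |z| > 1 for every root.
Degree 3: look for a simple real root z0 first, then factor out (1 - z/z0) and solve the remaining quadratic.
Testing z0 = 5: P(5) = 1 + (0.11)(5) + (-0.362)(5)^2 + (0.06)(5)^3
  = 1 + (0.55) + (-9.05) + (7.5) = 0.  So z_0 = 5 is a root, |z_0| = 5.
Divide out the factor (1 - 0.2 z) = (1 - z/z0) (since 1/z0 = 0.2):
  P(z) = (1 - 0.2 z)(1 + (0.31) z + (-0.3) z^2)
  [check: z-coef 0.31 - (0.2) = 0.11; z^2-coef -0.3 - (0.2)(0.31) = -0.362; z^3-coef -(0.2)(-0.3) = 0.06.]
Remaining roots from the quadratic factor 1 + (0.31) z + (-0.3) z^2:
  Set 1 + (0.31) z + (-0.3) z^2 = 0, i.e. a z^2 + b z + c = 0 with a = -0.3, b = 0.31, c = 1.
  Discriminant D = b^2 - 4ac = (0.31)^2 - 4*(-0.3)*1 = 0.0961 - (-1.2) = 1.2961.
  D >= 0, so the roots are real: z = (-b +/- sqrt(D)) / (2a) = (-0.31 +/- 1.138464) / (-0.6).
    z_1 = (-0.31 + 1.138464) / (-0.6) = -1.3808,   |z_1| = 1.3808.
    z_2 = (-0.31 - 1.138464) / (-0.6) = 2.4141,   |z_2| = 2.4141.
Moduli of all roots: 5.0000, 1.3808, 2.4141.
All moduli strictly greater than 1? Yes.
Verdict: Stationary.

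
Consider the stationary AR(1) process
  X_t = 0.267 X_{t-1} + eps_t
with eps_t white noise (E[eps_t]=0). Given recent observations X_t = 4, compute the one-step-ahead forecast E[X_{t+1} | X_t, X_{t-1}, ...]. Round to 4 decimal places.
E[X_{t+1} \mid \mathcal F_t] = 1.0680

For an AR(p) model X_t = c + sum_i phi_i X_{t-i} + eps_t, the
one-step-ahead conditional mean is
  E[X_{t+1} | X_t, ...] = c + sum_i phi_i X_{t+1-i}.
Substitute known values:
  E[X_{t+1} | ...] = (0.267) * (4)
                   = 1.0680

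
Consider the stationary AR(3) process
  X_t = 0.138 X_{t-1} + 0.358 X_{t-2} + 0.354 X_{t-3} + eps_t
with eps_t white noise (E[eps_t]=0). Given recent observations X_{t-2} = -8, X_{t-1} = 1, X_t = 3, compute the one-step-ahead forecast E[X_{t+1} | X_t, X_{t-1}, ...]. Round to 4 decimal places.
E[X_{t+1} \mid \mathcal F_t] = -2.0600

For an AR(p) model X_t = c + sum_i phi_i X_{t-i} + eps_t, the
one-step-ahead conditional mean is
  E[X_{t+1} | X_t, ...] = c + sum_i phi_i X_{t+1-i}.
Substitute known values:
  E[X_{t+1} | ...] = (0.138) * (3) + (0.358) * (1) + (0.354) * (-8)
                   = -2.0600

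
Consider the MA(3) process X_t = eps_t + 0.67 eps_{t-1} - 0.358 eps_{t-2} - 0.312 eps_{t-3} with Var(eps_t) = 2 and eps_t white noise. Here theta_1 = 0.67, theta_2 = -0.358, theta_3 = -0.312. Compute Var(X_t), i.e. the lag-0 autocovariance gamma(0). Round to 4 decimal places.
\gamma(0) = 3.3488

For an MA(q) process X_t = eps_t + sum_i theta_i eps_{t-i} with
Var(eps_t) = sigma^2, the variance is
  gamma(0) = sigma^2 * (1 + sum_i theta_i^2).
  sum_i theta_i^2 = (0.67)^2 + (-0.358)^2 + (-0.312)^2 = 0.4489 + 0.128164 + 0.097344 = 0.674408.
  gamma(0) = 2 * (1 + 0.674408) = 2 * 1.674408 = 3.348816, which rounds to 3.3488.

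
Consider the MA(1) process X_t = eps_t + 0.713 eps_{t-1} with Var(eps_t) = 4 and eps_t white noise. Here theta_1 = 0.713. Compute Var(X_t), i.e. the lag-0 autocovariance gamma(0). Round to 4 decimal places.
\gamma(0) = 6.0335

For an MA(q) process X_t = eps_t + sum_i theta_i eps_{t-i} with
Var(eps_t) = sigma^2, the variance is
  gamma(0) = sigma^2 * (1 + sum_i theta_i^2).
  sum_i theta_i^2 = (0.713)^2 = 0.508369.
  gamma(0) = 4 * (1 + 0.508369) = 4 * 1.508369 = 6.033476, which rounds to 6.0335.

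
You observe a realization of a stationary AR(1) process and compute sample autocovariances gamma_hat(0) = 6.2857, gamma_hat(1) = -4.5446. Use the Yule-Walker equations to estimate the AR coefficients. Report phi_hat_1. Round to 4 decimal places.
\hat\phi_{1} = -0.7230

The Yule-Walker equations for an AR(p) process read, in matrix form,
  Gamma_p phi = r_p,   with   (Gamma_p)_{ij} = gamma(|i - j|),
                       (r_p)_i = gamma(i),   i,j = 1..p.
Substitute the sample gammas (Toeplitz matrix and right-hand side of size 1):
  Gamma_p = [[6.2857]]
  r_p     = [-4.5446]
With p = 1 this is the single equation gamma(0) phi_1 = gamma(1):
  phi_hat_1 = gamma(1) / gamma(0) = -4.5446 / 6.2857 = -0.7230.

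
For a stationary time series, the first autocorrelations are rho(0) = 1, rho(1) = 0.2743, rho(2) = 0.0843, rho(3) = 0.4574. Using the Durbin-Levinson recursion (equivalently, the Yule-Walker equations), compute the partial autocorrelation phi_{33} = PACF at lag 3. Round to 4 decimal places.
\phi_{33} = 0.4670

The PACF at lag k is phi_{kk}, the last component of the solution
to the Yule-Walker system G_k phi = r_k where
  (G_k)_{ij} = rho(|i - j|), (r_k)_i = rho(i), i,j = 1..k.
Equivalently, Durbin-Levinson gives phi_{kk} iteratively:
  phi_{11} = rho(1)
  phi_{kk} = [rho(k) - sum_{j=1..k-1} phi_{k-1,j} rho(k-j)]
            / [1 - sum_{j=1..k-1} phi_{k-1,j} rho(j)],
  phi_{k,j} = phi_{k-1,j} - phi_{kk} phi_{k-1,k-j},  j = 1..k-1.
Step k = 1:
  phi_11 = rho(1) = 0.2743.
Step k = 2:
  phi_22 = [rho(2) - phi_11 rho(1)] / [1 - phi_11 rho(1)] = [0.0843 - (0.2743)(0.2743)] / [1 - (0.2743)(0.2743)]
         = 0.00905951 / 0.92475951 = 0.009797.
  Update: phi_21 = phi_11 - phi_22 phi_11 = 0.2743 - (0.009797)(0.2743) = 0.271613.
Step k = 3:
  phi_33 = [rho(3) - phi_21 rho(2) - phi_22 rho(1)] / [1 - phi_21 rho(1) - phi_22 rho(2)]
    numerator   = 0.4574 - (0.271613)(0.0843) - (0.009797)(0.2743) = 0.43181583
    denominator = 1 - (0.271613)(0.2743) - (0.009797)(0.0843) = 0.92467076
  phi_33 = 0.43181583 / 0.92467076 = 0.467.
Therefore phi_{33} = 0.4670.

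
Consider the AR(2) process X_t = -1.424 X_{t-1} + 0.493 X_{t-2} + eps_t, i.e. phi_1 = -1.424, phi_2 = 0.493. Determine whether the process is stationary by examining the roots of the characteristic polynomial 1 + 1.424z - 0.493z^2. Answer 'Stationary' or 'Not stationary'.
\text{Not stationary}

The AR(p) characteristic polynomial is P(z) = 1 + 1.424z - 0.493z^2.
Stationarity requires all roots to lie outside the unit circle, i.e. |z| > 1 for every root.
Set 1 + (1.424) z + (-0.493) z^2 = 0, i.e. a z^2 + b z + c = 0 with a = -0.493, b = 1.424, c = 1.
Discriminant D = b^2 - 4ac = (1.424)^2 - 4*(-0.493)*1 = 2.027776 - (-1.972) = 3.999776.
D >= 0, so the roots are real: z = (-b +/- sqrt(D)) / (2a) = (-1.424 +/- 1.999944) / (-0.986).
  z_1 = (-1.424 + 1.999944) / (-0.986) = -0.5841,   |z_1| = 0.5841.
  z_2 = (-1.424 - 1.999944) / (-0.986) = 3.4726,   |z_2| = 3.4726.
Moduli of all roots: 0.5841, 3.4726.
All moduli strictly greater than 1? No.
Verdict: Not stationary.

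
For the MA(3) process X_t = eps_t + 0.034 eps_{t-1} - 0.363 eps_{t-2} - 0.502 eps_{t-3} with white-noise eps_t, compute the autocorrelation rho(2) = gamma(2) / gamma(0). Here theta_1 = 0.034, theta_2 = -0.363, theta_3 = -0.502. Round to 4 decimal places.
\rho(2) = -0.2744

For an MA(q) process with theta_0 = 1, the autocovariance is
  gamma(k) = sigma^2 * sum_{i=0..q-k} theta_i * theta_{i+k},
and rho(k) = gamma(k) / gamma(0). Sigma^2 cancels.
  numerator   = (1)*(-0.363) + (0.034)*(-0.502) = -0.380068.
  denominator = (1)^2 + (0.034)^2 + (-0.363)^2 + (-0.502)^2 = 1.384929.
  rho(2) = -0.380068 / 1.384929 = -0.2744.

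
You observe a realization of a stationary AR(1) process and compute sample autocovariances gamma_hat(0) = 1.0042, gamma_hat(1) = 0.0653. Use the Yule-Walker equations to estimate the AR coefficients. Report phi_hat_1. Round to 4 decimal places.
\hat\phi_{1} = 0.0650

The Yule-Walker equations for an AR(p) process read, in matrix form,
  Gamma_p phi = r_p,   with   (Gamma_p)_{ij} = gamma(|i - j|),
                       (r_p)_i = gamma(i),   i,j = 1..p.
Substitute the sample gammas (Toeplitz matrix and right-hand side of size 1):
  Gamma_p = [[1.0042]]
  r_p     = [0.0653]
With p = 1 this is the single equation gamma(0) phi_1 = gamma(1):
  phi_hat_1 = gamma(1) / gamma(0) = 0.0653 / 1.0042 = 0.0650.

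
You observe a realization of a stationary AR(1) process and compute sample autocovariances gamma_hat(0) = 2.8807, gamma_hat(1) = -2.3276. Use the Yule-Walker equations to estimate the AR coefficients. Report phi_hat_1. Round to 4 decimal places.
\hat\phi_{1} = -0.8080

The Yule-Walker equations for an AR(p) process read, in matrix form,
  Gamma_p phi = r_p,   with   (Gamma_p)_{ij} = gamma(|i - j|),
                       (r_p)_i = gamma(i),   i,j = 1..p.
Substitute the sample gammas (Toeplitz matrix and right-hand side of size 1):
  Gamma_p = [[2.8807]]
  r_p     = [-2.3276]
With p = 1 this is the single equation gamma(0) phi_1 = gamma(1):
  phi_hat_1 = gamma(1) / gamma(0) = -2.3276 / 2.8807 = -0.8080.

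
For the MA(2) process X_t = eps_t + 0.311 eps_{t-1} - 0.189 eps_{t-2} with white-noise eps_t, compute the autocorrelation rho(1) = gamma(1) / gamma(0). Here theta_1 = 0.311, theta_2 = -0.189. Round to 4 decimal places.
\rho(1) = 0.2227

For an MA(q) process with theta_0 = 1, the autocovariance is
  gamma(k) = sigma^2 * sum_{i=0..q-k} theta_i * theta_{i+k},
and rho(k) = gamma(k) / gamma(0). Sigma^2 cancels.
  numerator   = (1)*(0.311) + (0.311)*(-0.189) = 0.252221.
  denominator = (1)^2 + (0.311)^2 + (-0.189)^2 = 1.132442.
  rho(1) = 0.252221 / 1.132442 = 0.2227.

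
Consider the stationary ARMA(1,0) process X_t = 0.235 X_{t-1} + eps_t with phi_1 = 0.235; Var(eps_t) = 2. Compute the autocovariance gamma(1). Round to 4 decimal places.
\gamma(1) = 0.4975

Multiply the model equation by X_{t-k} and take expectations. With theta_0 = psi_0 = 1 and psi_j the MA(infinity) weights, this gives
  gamma(k) - sum_i phi_i gamma(k-i) = c_k,
  c_k = sigma^2 * sum_{j=k..q} theta_j psi_{j-k}   (c_k = 0 for k > q),
using gamma(-m) = gamma(m).
Pure AR (q = 0): c_0 = sigma^2 = 2, c_k = 0 for k >= 1.
Equations for k = 0 and k = 1 (AR order 1):
  gamma(0) = phi_1 gamma(1) + c_0
  gamma(1) = phi_1 gamma(0) + c_1
Substituting the second into the first: gamma(0) (1 - phi_1^2) = c_0 + phi_1 c_1, so
  gamma(0) = c_0 / (1 - phi_1^2) = 2 / (1 - (0.235)^2) = 2 / 0.944775 = 2.116906.
  gamma(1) = phi_1 gamma(0) = (0.235)(2.116906) = 0.497473.
Therefore gamma(1) = 0.4975 (to 4 decimal places).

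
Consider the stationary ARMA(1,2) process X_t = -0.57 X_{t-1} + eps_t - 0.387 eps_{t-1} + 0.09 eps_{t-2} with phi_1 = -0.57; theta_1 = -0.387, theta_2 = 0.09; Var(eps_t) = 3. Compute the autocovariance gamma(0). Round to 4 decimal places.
\gamma(0) = 7.5422

Multiply the model equation by X_{t-k} and take expectations. With theta_0 = psi_0 = 1 and psi_j the MA(infinity) weights, this gives
  gamma(k) - sum_i phi_i gamma(k-i) = c_k,
  c_k = sigma^2 * sum_{j=k..q} theta_j psi_{j-k}   (c_k = 0 for k > q),
using gamma(-m) = gamma(m).
psi-weights needed (psi_j = theta_j + sum_i phi_i psi_{j-i}):
  psi_1 = theta_1 + phi_1 = -0.387 + (-0.57) = -0.957
  psi_2 = theta_2 + phi_1 psi_1 = 0.09 + (-0.57)(-0.957) = 0.63549
Right-hand sides:
  c_0 = sigma^2 (1 + theta_1 psi_1 + theta_2 psi_2) = 3 * (1 + (-0.387)(-0.957) + (0.09)(0.63549)) = 3 * 1.427553 = 4.282659
  c_1 = sigma^2 (theta_1 + theta_2 psi_1) = 3 * (-0.387 + (0.09)(-0.957)) = -1.41939
  c_2 = sigma^2 theta_2 = 3 * (0.09) = 0.27
Equations for k = 0 and k = 1 (AR order 1):
  gamma(0) = phi_1 gamma(1) + c_0
  gamma(1) = phi_1 gamma(0) + c_1
Substituting the second into the first: gamma(0) (1 - phi_1^2) = c_0 + phi_1 c_1, so
  gamma(0) = (c_0 + phi_1 c_1) / (1 - phi_1^2) = (4.282659 + (-0.57)(-1.41939)) / (1 - (-0.57)^2) = 5.091712 / 0.6751 = 7.542159.
Therefore gamma(0) = 7.5422 (to 4 decimal places).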